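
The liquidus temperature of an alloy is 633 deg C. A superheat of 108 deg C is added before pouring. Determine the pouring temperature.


Formula: T_pour = T_melt + Superheat
T_pour = 633 + 108 = 741 deg C

Answer: 741 deg C


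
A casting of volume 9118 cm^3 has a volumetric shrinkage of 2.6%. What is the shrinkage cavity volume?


Formula: V_shrink = V_casting * shrinkage_pct / 100
V_shrink = 9118 cm^3 * 2.6 / 100 = 237.0680 cm^3

Answer: 237.0680 cm^3


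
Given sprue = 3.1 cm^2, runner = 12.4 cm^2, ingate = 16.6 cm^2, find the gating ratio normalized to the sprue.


Sprue:Runner:Ingate = 1 : 12.4/3.1 : 16.6/3.1 = 1:4.00:5.35

1:4.00:5.35


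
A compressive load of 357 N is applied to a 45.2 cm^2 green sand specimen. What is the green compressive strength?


Formula: Compressive Strength = Force / Area
Strength = 357 N / 45.2 cm^2 = 7.8982 N/cm^2


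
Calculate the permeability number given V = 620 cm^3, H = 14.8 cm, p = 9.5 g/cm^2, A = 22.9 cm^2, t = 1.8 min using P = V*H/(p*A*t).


Formula: Permeability Number P = (V * H) / (p * A * t)
Numerator: V * H = 620 * 14.8 = 9176.0
Denominator: p * A * t = 9.5 * 22.9 * 1.8 = 391.59
P = 9176.0 / 391.59 = 23.4327

Answer: 23.4327


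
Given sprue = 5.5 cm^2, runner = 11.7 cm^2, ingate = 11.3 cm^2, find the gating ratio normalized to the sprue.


Sprue:Runner:Ingate = 1 : 11.7/5.5 : 11.3/5.5 = 1:2.13:2.05


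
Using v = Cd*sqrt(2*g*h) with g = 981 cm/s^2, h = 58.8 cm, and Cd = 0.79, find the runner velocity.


Formula: v = Cd * sqrt(2 * g * h)  (Torricelli with discharge coefficient)
2*g*h = 2 * 981 * 58.8 = 115365.6 cm^2/s^2
sqrt(115365.6) = 339.65512 cm/s
v = 0.79 * 339.65512 = 268.3275 cm/s

Answer: 268.3275 cm/s


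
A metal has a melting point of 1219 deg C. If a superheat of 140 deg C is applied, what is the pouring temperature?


Formula: T_pour = T_melt + Superheat
T_pour = 1219 + 140 = 1359 deg C

1359 deg C


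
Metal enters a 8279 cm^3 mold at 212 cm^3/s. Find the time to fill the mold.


Formula: t_fill = V_mold / Q_flow
t = 8279 cm^3 / 212 cm^3/s = 39.0519 s


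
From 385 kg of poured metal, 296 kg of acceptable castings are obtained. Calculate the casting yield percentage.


Formula: Casting Yield = (W_good / W_total) * 100
Yield = (296 kg / 385 kg) * 100 = 76.8831%


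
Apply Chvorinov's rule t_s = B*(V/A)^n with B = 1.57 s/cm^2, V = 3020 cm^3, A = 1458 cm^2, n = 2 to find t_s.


Formula: t_s = B * (V/A)^n  (Chvorinov's rule, n=2)
Modulus M = V/A = 3020/1458 = 2.071331 cm
M^2 = 2.071331^2 = 4.290412 cm^2
t_s = 1.57 * 4.290412 = 6.7359 s

Final answer: 6.7359 s


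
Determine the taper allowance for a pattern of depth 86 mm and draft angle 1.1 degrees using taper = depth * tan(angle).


Formula: taper = depth * tan(draft_angle)
tan(1.1 deg) = 0.0192010
taper = 86 mm * 0.0192010 = 1.6513 mm


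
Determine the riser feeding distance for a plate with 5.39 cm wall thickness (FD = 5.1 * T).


Formula: FD = 5.1 * T  (riser feeding-distance rule)
FD = 5.1 * 5.39 cm = 27.4890 cm

Final answer: 27.4890 cm


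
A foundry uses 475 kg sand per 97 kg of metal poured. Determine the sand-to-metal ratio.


Formula: Sand-to-Metal Ratio = W_sand / W_metal
Ratio = 475 kg / 97 kg = 4.8969

4.8969


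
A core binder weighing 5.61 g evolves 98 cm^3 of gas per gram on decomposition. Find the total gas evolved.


Formula: V_gas = W_binder * gas_evolution_rate
V = 5.61 g * 98 cm^3/g = 549.7800 cm^3

549.7800 cm^3


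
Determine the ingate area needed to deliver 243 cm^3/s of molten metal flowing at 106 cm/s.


Formula: A_ingate = Q / v  (continuity equation)
A = 243 cm^3/s / 106 cm/s = 2.2925 cm^2

Answer: 2.2925 cm^2


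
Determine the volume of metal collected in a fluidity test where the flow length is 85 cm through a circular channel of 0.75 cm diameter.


Formula: V = pi * (d/2)^2 * L  (cylinder volume)
Radius = 0.75/2 = 0.375 cm
V = pi * 0.375^2 * 85 = 37.5518 cm^3

37.5518 cm^3


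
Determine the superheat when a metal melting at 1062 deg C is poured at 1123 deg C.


Formula: Superheat = T_pour - T_melt
Superheat = 1123 - 1062 = 61 deg C

Answer: 61 deg C


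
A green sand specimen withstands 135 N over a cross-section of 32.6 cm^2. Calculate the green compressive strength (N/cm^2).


Formula: Compressive Strength = Force / Area
Strength = 135 N / 32.6 cm^2 = 4.1411 N/cm^2

4.1411 N/cm^2


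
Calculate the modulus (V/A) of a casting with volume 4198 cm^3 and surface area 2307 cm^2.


Formula: Casting Modulus M = V / A
M = 4198 cm^3 / 2307 cm^2 = 1.8197 cm


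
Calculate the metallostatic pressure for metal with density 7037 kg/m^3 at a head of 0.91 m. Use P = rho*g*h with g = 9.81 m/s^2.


Formula: P = rho * g * h
rho * g = 7037 * 9.81 = 69032.97 N/m^3
P = 69032.97 * 0.91 = 62820.0027 Pa

Answer: 62820.0027 Pa


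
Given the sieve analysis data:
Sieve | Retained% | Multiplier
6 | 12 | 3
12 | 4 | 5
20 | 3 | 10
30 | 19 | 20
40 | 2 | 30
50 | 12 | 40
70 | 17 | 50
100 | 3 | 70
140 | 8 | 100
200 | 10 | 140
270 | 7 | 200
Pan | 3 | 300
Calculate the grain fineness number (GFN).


Formula: GFN = sum(pct * multiplier) / sum(pct)
sum(pct * multiplier) = 6566
sum(pct) = 100
GFN = 6566 / 100 = 65.66

Final answer: 65.66


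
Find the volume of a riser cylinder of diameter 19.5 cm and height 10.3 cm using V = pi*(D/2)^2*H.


Formula: V = pi * (D/2)^2 * H  (cylinder volume)
Radius = D/2 = 19.5/2 = 9.75 cm
V = pi * 9.75^2 * 10.3 = 3076.0708 cm^3

3076.0708 cm^3


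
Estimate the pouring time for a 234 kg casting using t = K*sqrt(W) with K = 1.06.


Formula: t = K * sqrt(W)
sqrt(W) = sqrt(234) = 15.29706
t = 1.06 * 15.29706 = 16.2149 s

16.2149 s


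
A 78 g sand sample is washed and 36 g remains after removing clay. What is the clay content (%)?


Formula: Clay% = (W_total - W_washed) / W_total * 100
Clay mass = 78 - 36 = 42 g
Clay% = 42 / 78 * 100 = 53.8462%

53.8462%


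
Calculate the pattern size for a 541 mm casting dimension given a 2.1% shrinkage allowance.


Formula: L_pattern = L_casting * (1 + shrinkage_rate/100)
Shrinkage factor = 1 + 2.1/100 = 1.021
L_pattern = 541 mm * 1.021 = 552.3610 mm

552.3610 mm


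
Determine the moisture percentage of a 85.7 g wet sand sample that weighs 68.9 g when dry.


Formula: MC = (W_wet - W_dry) / W_wet * 100
Water mass = 85.7 - 68.9 = 16.8 g
MC = 16.8 / 85.7 * 100 = 19.6033%

19.6033%


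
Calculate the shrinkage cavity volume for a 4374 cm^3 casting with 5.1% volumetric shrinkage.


Formula: V_shrink = V_casting * shrinkage_pct / 100
V_shrink = 4374 cm^3 * 5.1 / 100 = 223.0740 cm^3

223.0740 cm^3


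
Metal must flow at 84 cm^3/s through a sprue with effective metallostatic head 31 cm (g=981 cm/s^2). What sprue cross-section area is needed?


Formula: v = sqrt(2*g*h), A = Q/v
Velocity: v = sqrt(2 * 981 * 31) = sqrt(60822) = 246.6212 cm/s
Sprue area: A = Q / v = 84 / 246.6212 = 0.3406 cm^2

0.3406 cm^2


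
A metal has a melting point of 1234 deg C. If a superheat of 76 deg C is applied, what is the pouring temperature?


Formula: T_pour = T_melt + Superheat
T_pour = 1234 + 76 = 1310 deg C

1310 deg C


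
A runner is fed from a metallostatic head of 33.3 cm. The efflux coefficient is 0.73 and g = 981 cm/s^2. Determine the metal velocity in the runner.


Formula: v = Cd * sqrt(2 * g * h)  (Torricelli with discharge coefficient)
2*g*h = 2 * 981 * 33.3 = 65334.6 cm^2/s^2
sqrt(65334.6) = 255.60634 cm/s
v = 0.73 * 255.60634 = 186.5926 cm/s

Final answer: 186.5926 cm/s


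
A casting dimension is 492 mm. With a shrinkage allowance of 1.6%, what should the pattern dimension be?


Formula: L_pattern = L_casting * (1 + shrinkage_rate/100)
Shrinkage factor = 1 + 1.6/100 = 1.016
L_pattern = 492 mm * 1.016 = 499.8720 mm


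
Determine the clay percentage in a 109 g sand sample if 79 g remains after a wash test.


Formula: Clay% = (W_total - W_washed) / W_total * 100
Clay mass = 109 - 79 = 30 g
Clay% = 30 / 109 * 100 = 27.5229%

Final answer: 27.5229%


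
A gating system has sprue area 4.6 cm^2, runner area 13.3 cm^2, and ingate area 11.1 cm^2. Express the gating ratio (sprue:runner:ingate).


Sprue:Runner:Ingate = 1 : 13.3/4.6 : 11.1/4.6 = 1:2.89:2.41


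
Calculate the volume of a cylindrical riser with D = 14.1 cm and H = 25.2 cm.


Formula: V = pi * (D/2)^2 * H  (cylinder volume)
Radius = D/2 = 14.1/2 = 7.05 cm
V = pi * 7.05^2 * 25.2 = 3934.8542 cm^3

Final answer: 3934.8542 cm^3


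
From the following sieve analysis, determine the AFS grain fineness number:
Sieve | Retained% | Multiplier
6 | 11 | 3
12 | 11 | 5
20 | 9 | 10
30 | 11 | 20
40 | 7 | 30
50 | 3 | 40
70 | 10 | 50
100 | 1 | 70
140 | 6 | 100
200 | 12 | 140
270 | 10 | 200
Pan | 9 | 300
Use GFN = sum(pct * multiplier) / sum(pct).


Formula: GFN = sum(pct * multiplier) / sum(pct)
sum(pct * multiplier) = 8278
sum(pct) = 100
GFN = 8278 / 100 = 82.78


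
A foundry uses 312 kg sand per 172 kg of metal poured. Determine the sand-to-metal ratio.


Formula: Sand-to-Metal Ratio = W_sand / W_metal
Ratio = 312 kg / 172 kg = 1.8140

1.8140


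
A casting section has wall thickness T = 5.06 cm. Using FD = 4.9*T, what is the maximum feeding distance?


Formula: FD = 4.9 * T  (riser feeding-distance rule)
FD = 4.9 * 5.06 cm = 24.7940 cm


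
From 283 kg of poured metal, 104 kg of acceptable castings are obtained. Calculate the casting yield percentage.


Formula: Casting Yield = (W_good / W_total) * 100
Yield = (104 kg / 283 kg) * 100 = 36.7491%


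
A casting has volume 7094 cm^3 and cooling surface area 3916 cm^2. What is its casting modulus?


Formula: Casting Modulus M = V / A
M = 7094 cm^3 / 3916 cm^2 = 1.8115 cm

1.8115 cm


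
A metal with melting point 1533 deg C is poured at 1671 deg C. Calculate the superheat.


Formula: Superheat = T_pour - T_melt
Superheat = 1671 - 1533 = 138 deg C

Final answer: 138 deg C


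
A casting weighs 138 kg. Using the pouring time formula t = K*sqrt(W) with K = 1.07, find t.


Formula: t = K * sqrt(W)
sqrt(W) = sqrt(138) = 11.74734
t = 1.07 * 11.74734 = 12.5697 s

Final answer: 12.5697 s


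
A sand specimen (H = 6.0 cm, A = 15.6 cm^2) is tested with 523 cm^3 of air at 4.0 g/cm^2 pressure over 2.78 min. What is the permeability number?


Formula: Permeability Number P = (V * H) / (p * A * t)
Numerator: V * H = 523 * 6.0 = 3138.0
Denominator: p * A * t = 4.0 * 15.6 * 2.78 = 173.472
P = 3138.0 / 173.472 = 18.0894

18.0894


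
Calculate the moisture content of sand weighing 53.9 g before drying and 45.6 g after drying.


Formula: MC = (W_wet - W_dry) / W_wet * 100
Water mass = 53.9 - 45.6 = 8.3 g
MC = 8.3 / 53.9 * 100 = 15.3989%

Answer: 15.3989%


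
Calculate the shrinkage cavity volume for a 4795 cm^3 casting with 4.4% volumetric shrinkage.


Formula: V_shrink = V_casting * shrinkage_pct / 100
V_shrink = 4795 cm^3 * 4.4 / 100 = 210.9800 cm^3

210.9800 cm^3


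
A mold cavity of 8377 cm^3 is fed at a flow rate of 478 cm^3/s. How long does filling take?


Formula: t_fill = V_mold / Q_flow
t = 8377 cm^3 / 478 cm^3/s = 17.5251 s

17.5251 s


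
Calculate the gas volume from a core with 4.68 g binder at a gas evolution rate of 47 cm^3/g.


Formula: V_gas = W_binder * gas_evolution_rate
V = 4.68 g * 47 cm^3/g = 219.9600 cm^3

Final answer: 219.9600 cm^3


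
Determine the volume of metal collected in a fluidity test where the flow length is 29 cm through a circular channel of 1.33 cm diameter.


Formula: V = pi * (d/2)^2 * L  (cylinder volume)
Radius = 1.33/2 = 0.665 cm
V = pi * 0.665^2 * 29 = 40.2894 cm^3

Answer: 40.2894 cm^3


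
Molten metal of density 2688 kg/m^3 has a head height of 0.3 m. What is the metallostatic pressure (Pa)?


Formula: P = rho * g * h
rho * g = 2688 * 9.81 = 26369.28 N/m^3
P = 26369.28 * 0.3 = 7910.7840 Pa

Final answer: 7910.7840 Pa


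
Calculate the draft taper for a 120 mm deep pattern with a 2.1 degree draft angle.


Formula: taper = depth * tan(draft_angle)
tan(2.1 deg) = 0.0366683
taper = 120 mm * 0.0366683 = 4.4002 mm


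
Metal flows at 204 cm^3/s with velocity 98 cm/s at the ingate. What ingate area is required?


Formula: A_ingate = Q / v  (continuity equation)
A = 204 cm^3/s / 98 cm/s = 2.0816 cm^2

Final answer: 2.0816 cm^2


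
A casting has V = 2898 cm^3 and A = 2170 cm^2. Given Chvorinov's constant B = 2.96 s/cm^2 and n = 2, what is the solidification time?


Formula: t_s = B * (V/A)^n  (Chvorinov's rule, n=2)
Modulus M = V/A = 2898/2170 = 1.335484 cm
M^2 = 1.335484^2 = 1.783518 cm^2
t_s = 2.96 * 1.783518 = 5.2792 s

Answer: 5.2792 s


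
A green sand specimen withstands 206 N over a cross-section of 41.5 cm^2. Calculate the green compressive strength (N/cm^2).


Formula: Compressive Strength = Force / Area
Strength = 206 N / 41.5 cm^2 = 4.9639 N/cm^2

Answer: 4.9639 N/cm^2


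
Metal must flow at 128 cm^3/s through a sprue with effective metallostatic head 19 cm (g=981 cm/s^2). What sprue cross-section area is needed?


Formula: v = sqrt(2*g*h), A = Q/v
Velocity: v = sqrt(2 * 981 * 19) = sqrt(37278) = 193.0751 cm/s
Sprue area: A = Q / v = 128 / 193.0751 = 0.6630 cm^2

0.6630 cm^2


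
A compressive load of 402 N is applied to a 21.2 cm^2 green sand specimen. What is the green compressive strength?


Formula: Compressive Strength = Force / Area
Strength = 402 N / 21.2 cm^2 = 18.9623 N/cm^2

Answer: 18.9623 N/cm^2


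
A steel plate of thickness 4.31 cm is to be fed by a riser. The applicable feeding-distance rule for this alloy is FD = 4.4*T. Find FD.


Formula: FD = 4.4 * T  (riser feeding-distance rule)
FD = 4.4 * 4.31 cm = 18.9640 cm

Final answer: 18.9640 cm


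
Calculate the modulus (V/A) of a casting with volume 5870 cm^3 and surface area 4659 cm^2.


Formula: Casting Modulus M = V / A
M = 5870 cm^3 / 4659 cm^2 = 1.2599 cm

1.2599 cm


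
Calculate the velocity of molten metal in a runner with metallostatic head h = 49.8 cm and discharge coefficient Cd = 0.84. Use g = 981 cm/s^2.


Formula: v = Cd * sqrt(2 * g * h)  (Torricelli with discharge coefficient)
2*g*h = 2 * 981 * 49.8 = 97707.6 cm^2/s^2
sqrt(97707.6) = 312.58215 cm/s
v = 0.84 * 312.58215 = 262.5690 cm/s


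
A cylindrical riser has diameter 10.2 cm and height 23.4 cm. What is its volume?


Formula: V = pi * (D/2)^2 * H  (cylinder volume)
Radius = D/2 = 10.2/2 = 5.1 cm
V = pi * 5.1^2 * 23.4 = 1912.0801 cm^3

1912.0801 cm^3


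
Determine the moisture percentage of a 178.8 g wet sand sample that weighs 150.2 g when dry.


Formula: MC = (W_wet - W_dry) / W_wet * 100
Water mass = 178.8 - 150.2 = 28.6 g
MC = 28.6 / 178.8 * 100 = 15.9955%

Answer: 15.9955%


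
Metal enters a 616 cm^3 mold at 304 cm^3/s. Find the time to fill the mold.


Formula: t_fill = V_mold / Q_flow
t = 616 cm^3 / 304 cm^3/s = 2.0263 s

2.0263 s


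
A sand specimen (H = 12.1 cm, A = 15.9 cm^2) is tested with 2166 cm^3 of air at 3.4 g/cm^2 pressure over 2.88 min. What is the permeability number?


Formula: Permeability Number P = (V * H) / (p * A * t)
Numerator: V * H = 2166 * 12.1 = 26208.6
Denominator: p * A * t = 3.4 * 15.9 * 2.88 = 155.6928
P = 26208.6 / 155.6928 = 168.3353

Final answer: 168.3353


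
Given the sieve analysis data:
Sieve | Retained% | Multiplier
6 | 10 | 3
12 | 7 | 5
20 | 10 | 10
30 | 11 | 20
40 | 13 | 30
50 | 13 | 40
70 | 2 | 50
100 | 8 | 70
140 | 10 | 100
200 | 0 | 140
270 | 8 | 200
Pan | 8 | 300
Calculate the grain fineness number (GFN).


Formula: GFN = sum(pct * multiplier) / sum(pct)
sum(pct * multiplier) = 6955
sum(pct) = 100
GFN = 6955 / 100 = 69.55

Final answer: 69.55


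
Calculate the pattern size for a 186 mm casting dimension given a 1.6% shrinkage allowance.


Formula: L_pattern = L_casting * (1 + shrinkage_rate/100)
Shrinkage factor = 1 + 1.6/100 = 1.016
L_pattern = 186 mm * 1.016 = 188.9760 mm

Answer: 188.9760 mm


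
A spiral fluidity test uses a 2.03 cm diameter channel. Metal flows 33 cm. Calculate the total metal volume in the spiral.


Formula: V = pi * (d/2)^2 * L  (cylinder volume)
Radius = 2.03/2 = 1.015 cm
V = pi * 1.015^2 * 33 = 106.8061 cm^3

106.8061 cm^3


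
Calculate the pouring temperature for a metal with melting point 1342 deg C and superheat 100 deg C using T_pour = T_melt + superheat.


Formula: T_pour = T_melt + Superheat
T_pour = 1342 + 100 = 1442 deg C

1442 deg C


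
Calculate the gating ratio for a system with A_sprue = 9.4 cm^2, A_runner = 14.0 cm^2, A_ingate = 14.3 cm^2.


Sprue:Runner:Ingate = 1 : 14.0/9.4 : 14.3/9.4 = 1:1.49:1.52


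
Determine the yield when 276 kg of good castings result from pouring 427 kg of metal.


Formula: Casting Yield = (W_good / W_total) * 100
Yield = (276 kg / 427 kg) * 100 = 64.6370%


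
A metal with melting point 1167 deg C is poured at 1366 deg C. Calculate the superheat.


Formula: Superheat = T_pour - T_melt
Superheat = 1366 - 1167 = 199 deg C

Answer: 199 deg C


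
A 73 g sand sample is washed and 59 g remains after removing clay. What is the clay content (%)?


Formula: Clay% = (W_total - W_washed) / W_total * 100
Clay mass = 73 - 59 = 14 g
Clay% = 14 / 73 * 100 = 19.1781%

19.1781%


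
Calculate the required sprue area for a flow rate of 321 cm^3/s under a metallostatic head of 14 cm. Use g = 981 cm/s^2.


Formula: v = sqrt(2*g*h), A = Q/v
Velocity: v = sqrt(2 * 981 * 14) = sqrt(27468) = 165.7347 cm/s
Sprue area: A = Q / v = 321 / 165.7347 = 1.9368 cm^2


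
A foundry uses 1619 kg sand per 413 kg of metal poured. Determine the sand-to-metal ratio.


Formula: Sand-to-Metal Ratio = W_sand / W_metal
Ratio = 1619 kg / 413 kg = 3.9201

Answer: 3.9201


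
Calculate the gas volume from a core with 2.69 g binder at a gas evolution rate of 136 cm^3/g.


Formula: V_gas = W_binder * gas_evolution_rate
V = 2.69 g * 136 cm^3/g = 365.8400 cm^3


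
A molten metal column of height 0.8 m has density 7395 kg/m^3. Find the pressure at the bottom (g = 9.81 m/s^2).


Formula: P = rho * g * h
rho * g = 7395 * 9.81 = 72544.95 N/m^3
P = 72544.95 * 0.8 = 58035.9600 Pa

Final answer: 58035.9600 Pa


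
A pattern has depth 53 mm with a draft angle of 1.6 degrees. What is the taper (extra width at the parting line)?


Formula: taper = depth * tan(draft_angle)
tan(1.6 deg) = 0.0279325
taper = 53 mm * 0.0279325 = 1.4804 mm

1.4804 mm


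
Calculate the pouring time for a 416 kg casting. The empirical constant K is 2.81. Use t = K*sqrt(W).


Formula: t = K * sqrt(W)
sqrt(W) = sqrt(416) = 20.39608
t = 2.81 * 20.39608 = 57.3130 s

57.3130 s


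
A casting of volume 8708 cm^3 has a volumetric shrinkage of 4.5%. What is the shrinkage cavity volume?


Formula: V_shrink = V_casting * shrinkage_pct / 100
V_shrink = 8708 cm^3 * 4.5 / 100 = 391.8600 cm^3


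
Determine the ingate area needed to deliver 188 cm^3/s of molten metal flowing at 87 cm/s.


Formula: A_ingate = Q / v  (continuity equation)
A = 188 cm^3/s / 87 cm/s = 2.1609 cm^2

Answer: 2.1609 cm^2


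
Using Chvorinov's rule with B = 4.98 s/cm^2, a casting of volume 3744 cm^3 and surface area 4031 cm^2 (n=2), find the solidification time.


Formula: t_s = B * (V/A)^n  (Chvorinov's rule, n=2)
Modulus M = V/A = 3744/4031 = 0.928802 cm
M^2 = 0.928802^2 = 0.862673 cm^2
t_s = 4.98 * 0.862673 = 4.2961 s

Final answer: 4.2961 s


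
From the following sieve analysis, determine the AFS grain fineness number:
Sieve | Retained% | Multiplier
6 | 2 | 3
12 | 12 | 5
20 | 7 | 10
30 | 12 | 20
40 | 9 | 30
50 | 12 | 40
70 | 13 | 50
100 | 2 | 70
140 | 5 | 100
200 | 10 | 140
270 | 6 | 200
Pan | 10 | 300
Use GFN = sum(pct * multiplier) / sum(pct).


Formula: GFN = sum(pct * multiplier) / sum(pct)
sum(pct * multiplier) = 8016
sum(pct) = 100
GFN = 8016 / 100 = 80.16

Final answer: 80.16


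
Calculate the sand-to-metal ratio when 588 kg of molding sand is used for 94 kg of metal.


Formula: Sand-to-Metal Ratio = W_sand / W_metal
Ratio = 588 kg / 94 kg = 6.2553

Answer: 6.2553


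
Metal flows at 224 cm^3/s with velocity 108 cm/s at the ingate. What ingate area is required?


Formula: A_ingate = Q / v  (continuity equation)
A = 224 cm^3/s / 108 cm/s = 2.0741 cm^2

Final answer: 2.0741 cm^2


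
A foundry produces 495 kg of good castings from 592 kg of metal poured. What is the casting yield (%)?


Formula: Casting Yield = (W_good / W_total) * 100
Yield = (495 kg / 592 kg) * 100 = 83.6149%


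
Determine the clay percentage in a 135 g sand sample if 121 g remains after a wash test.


Formula: Clay% = (W_total - W_washed) / W_total * 100
Clay mass = 135 - 121 = 14 g
Clay% = 14 / 135 * 100 = 10.3704%

10.3704%


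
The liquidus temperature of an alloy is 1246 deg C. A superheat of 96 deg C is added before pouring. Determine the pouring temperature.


Formula: T_pour = T_melt + Superheat
T_pour = 1246 + 96 = 1342 deg C

1342 deg C


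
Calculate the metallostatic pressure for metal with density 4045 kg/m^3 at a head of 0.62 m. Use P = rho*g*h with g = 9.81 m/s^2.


Formula: P = rho * g * h
rho * g = 4045 * 9.81 = 39681.45 N/m^3
P = 39681.45 * 0.62 = 24602.4990 Pa

24602.4990 Pa


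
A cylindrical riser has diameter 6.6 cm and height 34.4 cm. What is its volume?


Formula: V = pi * (D/2)^2 * H  (cylinder volume)
Radius = D/2 = 6.6/2 = 3.3 cm
V = pi * 3.3^2 * 34.4 = 1176.8909 cm^3

Answer: 1176.8909 cm^3


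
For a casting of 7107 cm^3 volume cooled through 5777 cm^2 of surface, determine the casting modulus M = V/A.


Formula: Casting Modulus M = V / A
M = 7107 cm^3 / 5777 cm^2 = 1.2302 cm

Answer: 1.2302 cm


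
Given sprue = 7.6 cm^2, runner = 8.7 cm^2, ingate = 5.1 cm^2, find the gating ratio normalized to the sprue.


Sprue:Runner:Ingate = 1 : 8.7/7.6 : 5.1/7.6 = 1:1.14:0.67

1:1.14:0.67


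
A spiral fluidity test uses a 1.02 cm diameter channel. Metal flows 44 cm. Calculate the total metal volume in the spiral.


Formula: V = pi * (d/2)^2 * L  (cylinder volume)
Radius = 1.02/2 = 0.51 cm
V = pi * 0.51^2 * 44 = 35.9536 cm^3


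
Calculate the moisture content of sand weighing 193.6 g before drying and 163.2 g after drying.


Formula: MC = (W_wet - W_dry) / W_wet * 100
Water mass = 193.6 - 163.2 = 30.4 g
MC = 30.4 / 193.6 * 100 = 15.7025%


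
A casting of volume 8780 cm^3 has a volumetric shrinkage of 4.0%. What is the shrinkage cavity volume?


Formula: V_shrink = V_casting * shrinkage_pct / 100
V_shrink = 8780 cm^3 * 4.0 / 100 = 351.2000 cm^3

Final answer: 351.2000 cm^3


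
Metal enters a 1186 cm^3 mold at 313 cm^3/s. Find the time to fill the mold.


Formula: t_fill = V_mold / Q_flow
t = 1186 cm^3 / 313 cm^3/s = 3.7891 s

3.7891 s


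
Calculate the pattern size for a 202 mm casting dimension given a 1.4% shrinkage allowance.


Formula: L_pattern = L_casting * (1 + shrinkage_rate/100)
Shrinkage factor = 1 + 1.4/100 = 1.014
L_pattern = 202 mm * 1.014 = 204.8280 mm

Final answer: 204.8280 mm


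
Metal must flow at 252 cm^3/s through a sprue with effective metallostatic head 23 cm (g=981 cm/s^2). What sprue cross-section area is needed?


Formula: v = sqrt(2*g*h), A = Q/v
Velocity: v = sqrt(2 * 981 * 23) = sqrt(45126) = 212.4288 cm/s
Sprue area: A = Q / v = 252 / 212.4288 = 1.1863 cm^2


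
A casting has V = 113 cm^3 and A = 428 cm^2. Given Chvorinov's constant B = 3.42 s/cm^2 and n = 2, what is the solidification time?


Formula: t_s = B * (V/A)^n  (Chvorinov's rule, n=2)
Modulus M = V/A = 113/428 = 0.264019 cm
M^2 = 0.264019^2 = 0.069706 cm^2
t_s = 3.42 * 0.069706 = 0.2384 s

Answer: 0.2384 s


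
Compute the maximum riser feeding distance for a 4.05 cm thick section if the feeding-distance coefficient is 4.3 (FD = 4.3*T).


Formula: FD = 4.3 * T  (riser feeding-distance rule)
FD = 4.3 * 4.05 cm = 17.4150 cm


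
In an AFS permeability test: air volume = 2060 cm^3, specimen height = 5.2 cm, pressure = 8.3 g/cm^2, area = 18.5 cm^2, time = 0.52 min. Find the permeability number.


Formula: Permeability Number P = (V * H) / (p * A * t)
Numerator: V * H = 2060 * 5.2 = 10712.0
Denominator: p * A * t = 8.3 * 18.5 * 0.52 = 79.846
P = 10712.0 / 79.846 = 134.1583


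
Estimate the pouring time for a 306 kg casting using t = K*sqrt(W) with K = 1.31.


Formula: t = K * sqrt(W)
sqrt(W) = sqrt(306) = 17.49286
t = 1.31 * 17.49286 = 22.9156 s

22.9156 s


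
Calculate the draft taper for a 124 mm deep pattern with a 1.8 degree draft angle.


Formula: taper = depth * tan(draft_angle)
tan(1.8 deg) = 0.0314263
taper = 124 mm * 0.0314263 = 3.8969 mm

Final answer: 3.8969 mm


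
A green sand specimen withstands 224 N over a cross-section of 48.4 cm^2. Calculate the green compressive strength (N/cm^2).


Formula: Compressive Strength = Force / Area
Strength = 224 N / 48.4 cm^2 = 4.6281 N/cm^2


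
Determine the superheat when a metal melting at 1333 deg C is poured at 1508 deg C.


Formula: Superheat = T_pour - T_melt
Superheat = 1508 - 1333 = 175 deg C

175 deg C


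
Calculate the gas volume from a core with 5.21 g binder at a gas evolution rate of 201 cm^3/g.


Formula: V_gas = W_binder * gas_evolution_rate
V = 5.21 g * 201 cm^3/g = 1047.2100 cm^3


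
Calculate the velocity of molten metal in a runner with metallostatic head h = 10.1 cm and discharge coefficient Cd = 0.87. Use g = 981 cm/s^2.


Formula: v = Cd * sqrt(2 * g * h)  (Torricelli with discharge coefficient)
2*g*h = 2 * 981 * 10.1 = 19816.2 cm^2/s^2
sqrt(19816.2) = 140.77003 cm/s
v = 0.87 * 140.77003 = 122.4699 cm/s

122.4699 cm/s


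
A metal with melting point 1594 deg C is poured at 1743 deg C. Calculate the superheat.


Formula: Superheat = T_pour - T_melt
Superheat = 1743 - 1594 = 149 deg C

149 deg C


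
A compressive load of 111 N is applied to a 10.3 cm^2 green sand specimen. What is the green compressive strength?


Formula: Compressive Strength = Force / Area
Strength = 111 N / 10.3 cm^2 = 10.7767 N/cm^2

Answer: 10.7767 N/cm^2


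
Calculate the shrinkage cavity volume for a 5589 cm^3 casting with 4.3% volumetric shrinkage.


Formula: V_shrink = V_casting * shrinkage_pct / 100
V_shrink = 5589 cm^3 * 4.3 / 100 = 240.3270 cm^3

240.3270 cm^3


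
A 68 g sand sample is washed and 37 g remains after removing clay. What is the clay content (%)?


Formula: Clay% = (W_total - W_washed) / W_total * 100
Clay mass = 68 - 37 = 31 g
Clay% = 31 / 68 * 100 = 45.5882%


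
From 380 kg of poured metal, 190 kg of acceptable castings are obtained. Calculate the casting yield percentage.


Formula: Casting Yield = (W_good / W_total) * 100
Yield = (190 kg / 380 kg) * 100 = 50.0000%


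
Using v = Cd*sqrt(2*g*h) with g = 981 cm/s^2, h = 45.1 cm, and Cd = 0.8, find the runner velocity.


Formula: v = Cd * sqrt(2 * g * h)  (Torricelli with discharge coefficient)
2*g*h = 2 * 981 * 45.1 = 88486.2 cm^2/s^2
sqrt(88486.2) = 297.46630 cm/s
v = 0.8 * 297.46630 = 237.9730 cm/s

Answer: 237.9730 cm/s


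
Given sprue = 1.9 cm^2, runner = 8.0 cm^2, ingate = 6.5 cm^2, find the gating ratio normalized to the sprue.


Sprue:Runner:Ingate = 1 : 8.0/1.9 : 6.5/1.9 = 1:4.21:3.42


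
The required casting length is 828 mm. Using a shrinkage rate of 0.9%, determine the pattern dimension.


Formula: L_pattern = L_casting * (1 + shrinkage_rate/100)
Shrinkage factor = 1 + 0.9/100 = 1.009
L_pattern = 828 mm * 1.009 = 835.4520 mm

835.4520 mm


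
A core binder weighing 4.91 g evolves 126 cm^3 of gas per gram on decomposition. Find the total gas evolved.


Formula: V_gas = W_binder * gas_evolution_rate
V = 4.91 g * 126 cm^3/g = 618.6600 cm^3

Final answer: 618.6600 cm^3


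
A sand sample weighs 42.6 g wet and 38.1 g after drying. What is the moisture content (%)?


Formula: MC = (W_wet - W_dry) / W_wet * 100
Water mass = 42.6 - 38.1 = 4.5 g
MC = 4.5 / 42.6 * 100 = 10.5634%

10.5634%


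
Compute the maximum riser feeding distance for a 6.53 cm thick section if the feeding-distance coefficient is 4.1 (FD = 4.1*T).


Formula: FD = 4.1 * T  (riser feeding-distance rule)
FD = 4.1 * 6.53 cm = 26.7730 cm

Final answer: 26.7730 cm


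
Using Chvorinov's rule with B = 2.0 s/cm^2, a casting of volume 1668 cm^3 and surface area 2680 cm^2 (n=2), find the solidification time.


Formula: t_s = B * (V/A)^n  (Chvorinov's rule, n=2)
Modulus M = V/A = 1668/2680 = 0.622388 cm
M^2 = 0.622388^2 = 0.387367 cm^2
t_s = 2.0 * 0.387367 = 0.7747 s

0.7747 s


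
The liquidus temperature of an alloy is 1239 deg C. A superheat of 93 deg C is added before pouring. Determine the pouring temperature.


Formula: T_pour = T_melt + Superheat
T_pour = 1239 + 93 = 1332 deg C


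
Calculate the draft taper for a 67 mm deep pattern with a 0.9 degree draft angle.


Formula: taper = depth * tan(draft_angle)
tan(0.9 deg) = 0.0157093
taper = 67 mm * 0.0157093 = 1.0525 mm

1.0525 mm


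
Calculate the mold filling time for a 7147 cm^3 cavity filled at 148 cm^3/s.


Formula: t_fill = V_mold / Q_flow
t = 7147 cm^3 / 148 cm^3/s = 48.2905 s

Final answer: 48.2905 s


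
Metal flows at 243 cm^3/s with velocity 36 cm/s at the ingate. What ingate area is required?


Formula: A_ingate = Q / v  (continuity equation)
A = 243 cm^3/s / 36 cm/s = 6.7500 cm^2


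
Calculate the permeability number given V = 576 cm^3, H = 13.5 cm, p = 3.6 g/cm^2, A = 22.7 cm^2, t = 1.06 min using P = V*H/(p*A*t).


Formula: Permeability Number P = (V * H) / (p * A * t)
Numerator: V * H = 576 * 13.5 = 7776.0
Denominator: p * A * t = 3.6 * 22.7 * 1.06 = 86.6232
P = 7776.0 / 86.6232 = 89.7681


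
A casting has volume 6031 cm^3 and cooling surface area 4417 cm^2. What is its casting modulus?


Formula: Casting Modulus M = V / A
M = 6031 cm^3 / 4417 cm^2 = 1.3654 cm

1.3654 cm


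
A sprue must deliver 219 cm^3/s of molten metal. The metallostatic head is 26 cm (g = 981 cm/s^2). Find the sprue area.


Formula: v = sqrt(2*g*h), A = Q/v
Velocity: v = sqrt(2 * 981 * 26) = sqrt(51012) = 225.8584 cm/s
Sprue area: A = Q / v = 219 / 225.8584 = 0.9696 cm^2


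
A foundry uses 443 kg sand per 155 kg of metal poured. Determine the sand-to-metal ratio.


Formula: Sand-to-Metal Ratio = W_sand / W_metal
Ratio = 443 kg / 155 kg = 2.8581


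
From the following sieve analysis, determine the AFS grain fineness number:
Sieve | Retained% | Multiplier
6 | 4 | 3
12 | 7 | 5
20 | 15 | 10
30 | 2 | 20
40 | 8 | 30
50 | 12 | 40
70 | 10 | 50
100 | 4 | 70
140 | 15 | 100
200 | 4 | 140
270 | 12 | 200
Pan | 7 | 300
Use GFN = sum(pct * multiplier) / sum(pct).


Formula: GFN = sum(pct * multiplier) / sum(pct)
sum(pct * multiplier) = 8297
sum(pct) = 100
GFN = 8297 / 100 = 82.97


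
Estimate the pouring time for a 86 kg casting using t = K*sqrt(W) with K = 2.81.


Formula: t = K * sqrt(W)
sqrt(W) = sqrt(86) = 9.27362
t = 2.81 * 9.27362 = 26.0589 s

Final answer: 26.0589 s


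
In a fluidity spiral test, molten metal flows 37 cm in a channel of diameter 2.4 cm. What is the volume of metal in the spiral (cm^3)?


Formula: V = pi * (d/2)^2 * L  (cylinder volume)
Radius = 2.4/2 = 1.2 cm
V = pi * 1.2^2 * 37 = 167.3841 cm^3

Final answer: 167.3841 cm^3


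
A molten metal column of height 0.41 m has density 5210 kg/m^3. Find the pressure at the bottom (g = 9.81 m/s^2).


Formula: P = rho * g * h
rho * g = 5210 * 9.81 = 51110.1 N/m^3
P = 51110.1 * 0.41 = 20955.1410 Pa

Answer: 20955.1410 Pa


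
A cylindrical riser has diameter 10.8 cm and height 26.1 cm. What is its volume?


Formula: V = pi * (D/2)^2 * H  (cylinder volume)
Radius = D/2 = 10.8/2 = 5.4 cm
V = pi * 5.4^2 * 26.1 = 2390.9908 cm^3

2390.9908 cm^3


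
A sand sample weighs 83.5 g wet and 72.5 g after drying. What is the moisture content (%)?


Formula: MC = (W_wet - W_dry) / W_wet * 100
Water mass = 83.5 - 72.5 = 11.0 g
MC = 11.0 / 83.5 * 100 = 13.1737%


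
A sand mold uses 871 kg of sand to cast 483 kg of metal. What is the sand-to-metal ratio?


Formula: Sand-to-Metal Ratio = W_sand / W_metal
Ratio = 871 kg / 483 kg = 1.8033

1.8033


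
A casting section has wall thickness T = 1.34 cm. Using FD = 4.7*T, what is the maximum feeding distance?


Formula: FD = 4.7 * T  (riser feeding-distance rule)
FD = 4.7 * 1.34 cm = 6.2980 cm

Final answer: 6.2980 cm


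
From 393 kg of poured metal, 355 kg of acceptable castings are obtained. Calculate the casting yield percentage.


Formula: Casting Yield = (W_good / W_total) * 100
Yield = (355 kg / 393 kg) * 100 = 90.3308%

Final answer: 90.3308%


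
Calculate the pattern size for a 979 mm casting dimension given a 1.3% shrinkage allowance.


Formula: L_pattern = L_casting * (1 + shrinkage_rate/100)
Shrinkage factor = 1 + 1.3/100 = 1.013
L_pattern = 979 mm * 1.013 = 991.7270 mm


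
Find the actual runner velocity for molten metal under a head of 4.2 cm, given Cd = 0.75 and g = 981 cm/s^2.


Formula: v = Cd * sqrt(2 * g * h)  (Torricelli with discharge coefficient)
2*g*h = 2 * 981 * 4.2 = 8240.4 cm^2/s^2
sqrt(8240.4) = 90.77665 cm/s
v = 0.75 * 90.77665 = 68.0825 cm/s


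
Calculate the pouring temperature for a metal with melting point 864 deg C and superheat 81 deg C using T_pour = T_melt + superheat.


Formula: T_pour = T_melt + Superheat
T_pour = 864 + 81 = 945 deg C

945 deg C


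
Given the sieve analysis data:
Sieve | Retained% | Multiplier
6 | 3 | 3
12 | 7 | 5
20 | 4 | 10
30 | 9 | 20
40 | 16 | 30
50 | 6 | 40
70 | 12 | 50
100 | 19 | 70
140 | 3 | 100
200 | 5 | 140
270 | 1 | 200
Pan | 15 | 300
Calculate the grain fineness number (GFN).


Formula: GFN = sum(pct * multiplier) / sum(pct)
sum(pct * multiplier) = 8614
sum(pct) = 100
GFN = 8614 / 100 = 86.14

86.14


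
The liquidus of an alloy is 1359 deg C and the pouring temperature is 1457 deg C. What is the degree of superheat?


Formula: Superheat = T_pour - T_melt
Superheat = 1457 - 1359 = 98 deg C

Answer: 98 deg C


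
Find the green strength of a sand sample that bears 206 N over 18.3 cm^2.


Formula: Compressive Strength = Force / Area
Strength = 206 N / 18.3 cm^2 = 11.2568 N/cm^2


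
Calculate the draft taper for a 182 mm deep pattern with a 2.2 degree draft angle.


Formula: taper = depth * tan(draft_angle)
tan(2.2 deg) = 0.0384161
taper = 182 mm * 0.0384161 = 6.9917 mm

Final answer: 6.9917 mm


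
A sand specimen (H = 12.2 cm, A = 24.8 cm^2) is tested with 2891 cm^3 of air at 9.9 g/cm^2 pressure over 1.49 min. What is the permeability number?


Formula: Permeability Number P = (V * H) / (p * A * t)
Numerator: V * H = 2891 * 12.2 = 35270.2
Denominator: p * A * t = 9.9 * 24.8 * 1.49 = 365.8248
P = 35270.2 / 365.8248 = 96.4128

Final answer: 96.4128


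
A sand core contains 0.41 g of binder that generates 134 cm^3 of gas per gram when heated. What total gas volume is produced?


Formula: V_gas = W_binder * gas_evolution_rate
V = 0.41 g * 134 cm^3/g = 54.9400 cm^3

54.9400 cm^3


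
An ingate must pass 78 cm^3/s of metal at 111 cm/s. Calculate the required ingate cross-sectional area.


Formula: A_ingate = Q / v  (continuity equation)
A = 78 cm^3/s / 111 cm/s = 0.7027 cm^2

Answer: 0.7027 cm^2


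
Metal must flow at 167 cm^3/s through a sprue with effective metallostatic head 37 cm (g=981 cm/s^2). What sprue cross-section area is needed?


Formula: v = sqrt(2*g*h), A = Q/v
Velocity: v = sqrt(2 * 981 * 37) = sqrt(72594) = 269.4327 cm/s
Sprue area: A = Q / v = 167 / 269.4327 = 0.6198 cm^2

Answer: 0.6198 cm^2


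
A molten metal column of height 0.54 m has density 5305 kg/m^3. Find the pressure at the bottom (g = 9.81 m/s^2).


Formula: P = rho * g * h
rho * g = 5305 * 9.81 = 52042.05 N/m^3
P = 52042.05 * 0.54 = 28102.7070 Pa

28102.7070 Pa


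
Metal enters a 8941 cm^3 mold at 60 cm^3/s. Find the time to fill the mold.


Formula: t_fill = V_mold / Q_flow
t = 8941 cm^3 / 60 cm^3/s = 149.0167 s

Final answer: 149.0167 s


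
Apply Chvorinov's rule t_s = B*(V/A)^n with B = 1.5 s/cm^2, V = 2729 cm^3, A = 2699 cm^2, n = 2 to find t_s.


Formula: t_s = B * (V/A)^n  (Chvorinov's rule, n=2)
Modulus M = V/A = 2729/2699 = 1.011115 cm
M^2 = 1.011115^2 = 1.022354 cm^2
t_s = 1.5 * 1.022354 = 1.5335 s

Final answer: 1.5335 s


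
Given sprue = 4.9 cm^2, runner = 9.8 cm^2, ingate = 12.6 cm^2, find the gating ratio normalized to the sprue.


Sprue:Runner:Ingate = 1 : 9.8/4.9 : 12.6/4.9 = 1:2.00:2.57

Answer: 1:2.00:2.57


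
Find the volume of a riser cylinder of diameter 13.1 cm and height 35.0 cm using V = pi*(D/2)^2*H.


Formula: V = pi * (D/2)^2 * H  (cylinder volume)
Radius = D/2 = 13.1/2 = 6.55 cm
V = pi * 6.55^2 * 35.0 = 4717.3763 cm^3

Answer: 4717.3763 cm^3


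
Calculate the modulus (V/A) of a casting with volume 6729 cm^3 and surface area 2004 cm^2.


Formula: Casting Modulus M = V / A
M = 6729 cm^3 / 2004 cm^2 = 3.3578 cm


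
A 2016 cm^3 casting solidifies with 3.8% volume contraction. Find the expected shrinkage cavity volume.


Formula: V_shrink = V_casting * shrinkage_pct / 100
V_shrink = 2016 cm^3 * 3.8 / 100 = 76.6080 cm^3

Answer: 76.6080 cm^3


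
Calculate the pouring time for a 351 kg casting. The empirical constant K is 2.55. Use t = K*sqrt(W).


Formula: t = K * sqrt(W)
sqrt(W) = sqrt(351) = 18.73499
t = 2.55 * 18.73499 = 47.7742 s

47.7742 s


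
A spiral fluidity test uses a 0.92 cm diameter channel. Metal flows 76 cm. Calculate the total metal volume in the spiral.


Formula: V = pi * (d/2)^2 * L  (cylinder volume)
Radius = 0.92/2 = 0.46 cm
V = pi * 0.46^2 * 76 = 50.5218 cm^3

50.5218 cm^3


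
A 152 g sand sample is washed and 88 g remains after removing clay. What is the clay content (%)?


Formula: Clay% = (W_total - W_washed) / W_total * 100
Clay mass = 152 - 88 = 64 g
Clay% = 64 / 152 * 100 = 42.1053%

42.1053%


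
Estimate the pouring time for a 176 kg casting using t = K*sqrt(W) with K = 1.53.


Formula: t = K * sqrt(W)
sqrt(W) = sqrt(176) = 13.26650
t = 1.53 * 13.26650 = 20.2977 s

20.2977 s


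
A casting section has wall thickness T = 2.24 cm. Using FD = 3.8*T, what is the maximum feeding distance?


Formula: FD = 3.8 * T  (riser feeding-distance rule)
FD = 3.8 * 2.24 cm = 8.5120 cm

8.5120 cm


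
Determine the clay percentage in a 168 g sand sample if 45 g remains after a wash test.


Formula: Clay% = (W_total - W_washed) / W_total * 100
Clay mass = 168 - 45 = 123 g
Clay% = 123 / 168 * 100 = 73.2143%

Final answer: 73.2143%


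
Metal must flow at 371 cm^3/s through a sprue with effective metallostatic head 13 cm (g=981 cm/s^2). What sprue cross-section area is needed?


Formula: v = sqrt(2*g*h), A = Q/v
Velocity: v = sqrt(2 * 981 * 13) = sqrt(25506) = 159.7060 cm/s
Sprue area: A = Q / v = 371 / 159.7060 = 2.3230 cm^2

2.3230 cm^2


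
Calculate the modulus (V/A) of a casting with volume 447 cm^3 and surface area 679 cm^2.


Formula: Casting Modulus M = V / A
M = 447 cm^3 / 679 cm^2 = 0.6583 cm

Final answer: 0.6583 cm


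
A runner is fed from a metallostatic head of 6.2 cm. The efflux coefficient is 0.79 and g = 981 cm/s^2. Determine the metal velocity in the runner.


Formula: v = Cd * sqrt(2 * g * h)  (Torricelli with discharge coefficient)
2*g*h = 2 * 981 * 6.2 = 12164.4 cm^2/s^2
sqrt(12164.4) = 110.29234 cm/s
v = 0.79 * 110.29234 = 87.1309 cm/s

87.1309 cm/s


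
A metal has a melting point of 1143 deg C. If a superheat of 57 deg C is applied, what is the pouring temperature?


Formula: T_pour = T_melt + Superheat
T_pour = 1143 + 57 = 1200 deg C

1200 deg C


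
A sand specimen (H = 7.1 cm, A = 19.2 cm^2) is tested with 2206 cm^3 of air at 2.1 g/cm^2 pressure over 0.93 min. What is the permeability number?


Formula: Permeability Number P = (V * H) / (p * A * t)
Numerator: V * H = 2206 * 7.1 = 15662.6
Denominator: p * A * t = 2.1 * 19.2 * 0.93 = 37.4976
P = 15662.6 / 37.4976 = 417.6961

417.6961
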